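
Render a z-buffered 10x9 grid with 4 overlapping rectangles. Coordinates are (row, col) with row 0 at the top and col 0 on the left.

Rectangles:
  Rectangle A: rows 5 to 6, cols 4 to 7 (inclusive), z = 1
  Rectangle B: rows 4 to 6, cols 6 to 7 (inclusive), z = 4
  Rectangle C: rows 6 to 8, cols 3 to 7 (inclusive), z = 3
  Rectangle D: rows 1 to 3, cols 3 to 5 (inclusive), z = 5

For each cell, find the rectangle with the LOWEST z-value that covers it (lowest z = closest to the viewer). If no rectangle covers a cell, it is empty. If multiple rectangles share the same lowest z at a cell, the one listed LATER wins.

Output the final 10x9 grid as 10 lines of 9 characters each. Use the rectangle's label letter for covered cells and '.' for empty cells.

.........
...DDD...
...DDD...
...DDD...
......BB.
....AAAA.
...CAAAA.
...CCCCC.
...CCCCC.
.........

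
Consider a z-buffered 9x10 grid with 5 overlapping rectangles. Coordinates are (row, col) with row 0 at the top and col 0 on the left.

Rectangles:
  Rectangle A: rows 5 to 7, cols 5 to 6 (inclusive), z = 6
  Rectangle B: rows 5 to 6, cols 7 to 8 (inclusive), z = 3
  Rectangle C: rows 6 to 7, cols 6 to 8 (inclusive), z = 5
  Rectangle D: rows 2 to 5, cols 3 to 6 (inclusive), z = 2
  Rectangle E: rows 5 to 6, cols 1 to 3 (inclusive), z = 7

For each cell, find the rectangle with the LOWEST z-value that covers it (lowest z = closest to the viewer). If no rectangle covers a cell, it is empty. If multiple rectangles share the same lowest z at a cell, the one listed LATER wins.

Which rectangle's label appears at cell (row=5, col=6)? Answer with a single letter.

Check cell (5,6):
  A: rows 5-7 cols 5-6 z=6 -> covers; best now A (z=6)
  B: rows 5-6 cols 7-8 -> outside (col miss)
  C: rows 6-7 cols 6-8 -> outside (row miss)
  D: rows 2-5 cols 3-6 z=2 -> covers; best now D (z=2)
  E: rows 5-6 cols 1-3 -> outside (col miss)
Winner: D at z=2

Answer: D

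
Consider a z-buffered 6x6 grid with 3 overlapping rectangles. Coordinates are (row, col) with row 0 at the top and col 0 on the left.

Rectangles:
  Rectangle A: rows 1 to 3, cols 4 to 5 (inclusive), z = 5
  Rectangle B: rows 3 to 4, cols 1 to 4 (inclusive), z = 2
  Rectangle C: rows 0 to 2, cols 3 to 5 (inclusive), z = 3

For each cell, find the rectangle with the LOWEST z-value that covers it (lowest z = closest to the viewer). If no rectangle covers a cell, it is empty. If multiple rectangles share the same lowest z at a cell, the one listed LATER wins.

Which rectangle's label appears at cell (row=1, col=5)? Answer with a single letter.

Answer: C

Derivation:
Check cell (1,5):
  A: rows 1-3 cols 4-5 z=5 -> covers; best now A (z=5)
  B: rows 3-4 cols 1-4 -> outside (row miss)
  C: rows 0-2 cols 3-5 z=3 -> covers; best now C (z=3)
Winner: C at z=3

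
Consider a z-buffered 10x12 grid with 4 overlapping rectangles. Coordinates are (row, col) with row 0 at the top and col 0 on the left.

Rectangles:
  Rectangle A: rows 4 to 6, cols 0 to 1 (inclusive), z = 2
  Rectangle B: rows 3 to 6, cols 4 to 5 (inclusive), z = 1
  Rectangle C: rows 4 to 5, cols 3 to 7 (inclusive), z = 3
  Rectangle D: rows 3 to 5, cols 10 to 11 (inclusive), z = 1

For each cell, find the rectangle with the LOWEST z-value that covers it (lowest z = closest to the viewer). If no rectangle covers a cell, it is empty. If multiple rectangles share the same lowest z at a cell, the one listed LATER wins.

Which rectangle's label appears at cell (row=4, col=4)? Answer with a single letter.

Answer: B

Derivation:
Check cell (4,4):
  A: rows 4-6 cols 0-1 -> outside (col miss)
  B: rows 3-6 cols 4-5 z=1 -> covers; best now B (z=1)
  C: rows 4-5 cols 3-7 z=3 -> covers; best now B (z=1)
  D: rows 3-5 cols 10-11 -> outside (col miss)
Winner: B at z=1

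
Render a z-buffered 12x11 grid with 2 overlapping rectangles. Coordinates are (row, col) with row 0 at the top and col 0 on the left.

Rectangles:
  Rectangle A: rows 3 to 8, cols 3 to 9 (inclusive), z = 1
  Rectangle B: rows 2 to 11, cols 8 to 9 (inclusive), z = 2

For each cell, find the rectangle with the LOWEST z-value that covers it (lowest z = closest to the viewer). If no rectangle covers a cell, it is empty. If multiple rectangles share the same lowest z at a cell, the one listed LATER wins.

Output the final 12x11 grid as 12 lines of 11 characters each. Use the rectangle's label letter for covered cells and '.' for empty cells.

...........
...........
........BB.
...AAAAAAA.
...AAAAAAA.
...AAAAAAA.
...AAAAAAA.
...AAAAAAA.
...AAAAAAA.
........BB.
........BB.
........BB.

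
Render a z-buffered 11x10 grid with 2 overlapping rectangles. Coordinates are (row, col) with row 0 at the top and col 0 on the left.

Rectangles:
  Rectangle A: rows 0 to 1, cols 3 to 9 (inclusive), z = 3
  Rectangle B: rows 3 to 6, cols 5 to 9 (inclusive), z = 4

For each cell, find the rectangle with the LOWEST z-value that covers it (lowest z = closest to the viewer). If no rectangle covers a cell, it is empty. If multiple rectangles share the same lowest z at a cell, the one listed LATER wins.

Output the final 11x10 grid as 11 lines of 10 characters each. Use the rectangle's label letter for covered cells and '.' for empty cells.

...AAAAAAA
...AAAAAAA
..........
.....BBBBB
.....BBBBB
.....BBBBB
.....BBBBB
..........
..........
..........
..........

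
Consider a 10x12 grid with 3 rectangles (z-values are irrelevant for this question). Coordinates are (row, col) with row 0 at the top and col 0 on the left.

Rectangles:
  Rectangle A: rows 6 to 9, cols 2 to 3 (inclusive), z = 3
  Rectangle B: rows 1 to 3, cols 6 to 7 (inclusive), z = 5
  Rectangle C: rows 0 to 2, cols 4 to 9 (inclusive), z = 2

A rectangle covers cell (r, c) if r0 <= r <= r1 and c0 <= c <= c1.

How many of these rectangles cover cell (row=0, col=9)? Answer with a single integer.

Check cell (0,9):
  A: rows 6-9 cols 2-3 -> outside (row miss)
  B: rows 1-3 cols 6-7 -> outside (row miss)
  C: rows 0-2 cols 4-9 -> covers
Count covering = 1

Answer: 1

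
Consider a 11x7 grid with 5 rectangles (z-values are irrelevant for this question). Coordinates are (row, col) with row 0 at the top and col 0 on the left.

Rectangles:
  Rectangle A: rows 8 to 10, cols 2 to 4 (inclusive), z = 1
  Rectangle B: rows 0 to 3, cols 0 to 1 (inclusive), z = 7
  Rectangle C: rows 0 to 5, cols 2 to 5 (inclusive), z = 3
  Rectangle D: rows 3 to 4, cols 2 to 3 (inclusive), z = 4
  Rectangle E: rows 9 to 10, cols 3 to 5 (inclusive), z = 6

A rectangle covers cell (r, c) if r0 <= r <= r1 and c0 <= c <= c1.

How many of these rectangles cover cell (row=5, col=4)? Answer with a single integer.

Check cell (5,4):
  A: rows 8-10 cols 2-4 -> outside (row miss)
  B: rows 0-3 cols 0-1 -> outside (row miss)
  C: rows 0-5 cols 2-5 -> covers
  D: rows 3-4 cols 2-3 -> outside (row miss)
  E: rows 9-10 cols 3-5 -> outside (row miss)
Count covering = 1

Answer: 1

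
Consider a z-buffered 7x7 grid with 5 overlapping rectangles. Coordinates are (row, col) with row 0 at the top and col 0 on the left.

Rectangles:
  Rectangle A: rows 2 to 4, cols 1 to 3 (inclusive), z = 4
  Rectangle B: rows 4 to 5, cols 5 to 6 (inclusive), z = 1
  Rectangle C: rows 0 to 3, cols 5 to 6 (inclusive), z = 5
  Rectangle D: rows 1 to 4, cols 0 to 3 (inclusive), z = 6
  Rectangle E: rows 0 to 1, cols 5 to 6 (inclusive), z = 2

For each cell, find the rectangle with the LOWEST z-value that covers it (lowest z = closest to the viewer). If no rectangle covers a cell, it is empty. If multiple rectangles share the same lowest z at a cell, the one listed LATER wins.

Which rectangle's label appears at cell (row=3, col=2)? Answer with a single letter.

Answer: A

Derivation:
Check cell (3,2):
  A: rows 2-4 cols 1-3 z=4 -> covers; best now A (z=4)
  B: rows 4-5 cols 5-6 -> outside (row miss)
  C: rows 0-3 cols 5-6 -> outside (col miss)
  D: rows 1-4 cols 0-3 z=6 -> covers; best now A (z=4)
  E: rows 0-1 cols 5-6 -> outside (row miss)
Winner: A at z=4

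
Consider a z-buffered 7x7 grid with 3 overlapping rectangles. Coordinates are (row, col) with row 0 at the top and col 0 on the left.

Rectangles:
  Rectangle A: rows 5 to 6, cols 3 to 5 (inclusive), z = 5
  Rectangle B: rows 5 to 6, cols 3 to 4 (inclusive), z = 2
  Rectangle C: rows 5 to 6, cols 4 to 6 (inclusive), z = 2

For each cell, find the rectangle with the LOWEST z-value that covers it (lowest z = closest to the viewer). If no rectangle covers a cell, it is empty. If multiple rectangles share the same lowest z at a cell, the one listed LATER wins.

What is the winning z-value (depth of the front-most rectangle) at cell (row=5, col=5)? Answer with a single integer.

Check cell (5,5):
  A: rows 5-6 cols 3-5 z=5 -> covers; best now A (z=5)
  B: rows 5-6 cols 3-4 -> outside (col miss)
  C: rows 5-6 cols 4-6 z=2 -> covers; best now C (z=2)
Winner: C at z=2

Answer: 2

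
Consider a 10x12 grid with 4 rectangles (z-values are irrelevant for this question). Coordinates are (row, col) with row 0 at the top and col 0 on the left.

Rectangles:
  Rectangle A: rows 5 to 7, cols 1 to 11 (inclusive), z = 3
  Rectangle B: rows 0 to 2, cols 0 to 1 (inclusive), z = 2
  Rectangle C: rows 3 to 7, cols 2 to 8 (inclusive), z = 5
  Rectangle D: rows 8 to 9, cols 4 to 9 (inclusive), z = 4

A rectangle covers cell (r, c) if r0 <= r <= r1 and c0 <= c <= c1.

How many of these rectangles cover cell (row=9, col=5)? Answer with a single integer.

Check cell (9,5):
  A: rows 5-7 cols 1-11 -> outside (row miss)
  B: rows 0-2 cols 0-1 -> outside (row miss)
  C: rows 3-7 cols 2-8 -> outside (row miss)
  D: rows 8-9 cols 4-9 -> covers
Count covering = 1

Answer: 1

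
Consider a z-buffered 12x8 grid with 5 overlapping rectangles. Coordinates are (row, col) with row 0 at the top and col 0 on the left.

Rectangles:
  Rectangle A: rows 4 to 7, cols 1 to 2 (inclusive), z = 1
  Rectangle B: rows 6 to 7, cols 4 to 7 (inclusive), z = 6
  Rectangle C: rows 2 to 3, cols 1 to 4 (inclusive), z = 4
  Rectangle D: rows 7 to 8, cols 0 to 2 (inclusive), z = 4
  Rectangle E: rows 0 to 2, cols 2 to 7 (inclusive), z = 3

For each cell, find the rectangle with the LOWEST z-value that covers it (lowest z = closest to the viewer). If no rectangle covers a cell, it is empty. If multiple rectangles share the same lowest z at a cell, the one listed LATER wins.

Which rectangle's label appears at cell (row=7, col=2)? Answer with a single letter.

Answer: A

Derivation:
Check cell (7,2):
  A: rows 4-7 cols 1-2 z=1 -> covers; best now A (z=1)
  B: rows 6-7 cols 4-7 -> outside (col miss)
  C: rows 2-3 cols 1-4 -> outside (row miss)
  D: rows 7-8 cols 0-2 z=4 -> covers; best now A (z=1)
  E: rows 0-2 cols 2-7 -> outside (row miss)
Winner: A at z=1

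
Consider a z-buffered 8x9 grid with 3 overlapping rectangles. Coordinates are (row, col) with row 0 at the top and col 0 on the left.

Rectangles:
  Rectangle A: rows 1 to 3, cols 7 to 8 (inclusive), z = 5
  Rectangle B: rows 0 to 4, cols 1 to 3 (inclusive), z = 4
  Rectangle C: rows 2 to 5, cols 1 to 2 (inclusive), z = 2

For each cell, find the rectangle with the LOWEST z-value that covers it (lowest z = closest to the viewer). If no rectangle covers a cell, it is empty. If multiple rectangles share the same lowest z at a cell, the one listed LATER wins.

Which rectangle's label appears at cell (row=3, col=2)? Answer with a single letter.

Answer: C

Derivation:
Check cell (3,2):
  A: rows 1-3 cols 7-8 -> outside (col miss)
  B: rows 0-4 cols 1-3 z=4 -> covers; best now B (z=4)
  C: rows 2-5 cols 1-2 z=2 -> covers; best now C (z=2)
Winner: C at z=2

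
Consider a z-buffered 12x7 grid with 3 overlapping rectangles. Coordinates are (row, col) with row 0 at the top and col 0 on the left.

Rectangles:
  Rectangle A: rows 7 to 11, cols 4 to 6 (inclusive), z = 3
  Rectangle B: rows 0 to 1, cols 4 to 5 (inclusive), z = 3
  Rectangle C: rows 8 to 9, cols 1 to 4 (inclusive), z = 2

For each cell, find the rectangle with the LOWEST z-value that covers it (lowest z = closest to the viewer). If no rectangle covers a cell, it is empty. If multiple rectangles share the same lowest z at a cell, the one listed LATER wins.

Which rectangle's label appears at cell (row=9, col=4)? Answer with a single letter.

Check cell (9,4):
  A: rows 7-11 cols 4-6 z=3 -> covers; best now A (z=3)
  B: rows 0-1 cols 4-5 -> outside (row miss)
  C: rows 8-9 cols 1-4 z=2 -> covers; best now C (z=2)
Winner: C at z=2

Answer: C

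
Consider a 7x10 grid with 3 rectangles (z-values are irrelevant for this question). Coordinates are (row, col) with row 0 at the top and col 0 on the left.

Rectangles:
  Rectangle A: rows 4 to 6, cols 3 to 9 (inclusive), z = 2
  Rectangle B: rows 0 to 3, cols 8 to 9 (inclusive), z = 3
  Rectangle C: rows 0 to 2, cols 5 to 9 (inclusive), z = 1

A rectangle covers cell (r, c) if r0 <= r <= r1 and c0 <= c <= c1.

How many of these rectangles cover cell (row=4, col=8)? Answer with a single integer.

Answer: 1

Derivation:
Check cell (4,8):
  A: rows 4-6 cols 3-9 -> covers
  B: rows 0-3 cols 8-9 -> outside (row miss)
  C: rows 0-2 cols 5-9 -> outside (row miss)
Count covering = 1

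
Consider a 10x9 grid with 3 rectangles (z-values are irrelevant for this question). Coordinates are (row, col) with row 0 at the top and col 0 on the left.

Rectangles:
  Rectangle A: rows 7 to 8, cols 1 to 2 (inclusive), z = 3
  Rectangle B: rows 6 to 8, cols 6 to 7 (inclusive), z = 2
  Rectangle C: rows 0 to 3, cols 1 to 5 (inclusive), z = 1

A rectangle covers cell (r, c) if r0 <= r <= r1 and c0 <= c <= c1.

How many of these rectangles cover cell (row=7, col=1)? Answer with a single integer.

Check cell (7,1):
  A: rows 7-8 cols 1-2 -> covers
  B: rows 6-8 cols 6-7 -> outside (col miss)
  C: rows 0-3 cols 1-5 -> outside (row miss)
Count covering = 1

Answer: 1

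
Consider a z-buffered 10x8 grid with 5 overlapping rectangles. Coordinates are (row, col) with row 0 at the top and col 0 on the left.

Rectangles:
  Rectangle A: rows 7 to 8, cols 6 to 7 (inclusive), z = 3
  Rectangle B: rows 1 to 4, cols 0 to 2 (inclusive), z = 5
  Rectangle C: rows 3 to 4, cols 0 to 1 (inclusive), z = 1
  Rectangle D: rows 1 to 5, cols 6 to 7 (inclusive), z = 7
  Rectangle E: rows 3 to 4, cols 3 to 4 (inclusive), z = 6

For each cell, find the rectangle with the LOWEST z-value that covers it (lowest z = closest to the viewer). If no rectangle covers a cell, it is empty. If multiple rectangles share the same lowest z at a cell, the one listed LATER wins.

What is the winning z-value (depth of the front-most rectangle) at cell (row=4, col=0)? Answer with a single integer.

Check cell (4,0):
  A: rows 7-8 cols 6-7 -> outside (row miss)
  B: rows 1-4 cols 0-2 z=5 -> covers; best now B (z=5)
  C: rows 3-4 cols 0-1 z=1 -> covers; best now C (z=1)
  D: rows 1-5 cols 6-7 -> outside (col miss)
  E: rows 3-4 cols 3-4 -> outside (col miss)
Winner: C at z=1

Answer: 1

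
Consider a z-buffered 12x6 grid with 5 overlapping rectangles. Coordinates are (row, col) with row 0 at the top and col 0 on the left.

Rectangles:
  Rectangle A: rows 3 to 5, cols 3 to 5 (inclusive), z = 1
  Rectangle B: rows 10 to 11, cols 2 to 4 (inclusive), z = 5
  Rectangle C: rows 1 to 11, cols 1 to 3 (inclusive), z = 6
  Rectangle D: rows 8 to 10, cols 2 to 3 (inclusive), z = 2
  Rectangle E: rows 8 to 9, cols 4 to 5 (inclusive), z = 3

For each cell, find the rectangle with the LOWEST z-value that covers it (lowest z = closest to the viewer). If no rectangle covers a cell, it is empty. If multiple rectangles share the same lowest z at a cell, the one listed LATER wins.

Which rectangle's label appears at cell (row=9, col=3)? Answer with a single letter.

Answer: D

Derivation:
Check cell (9,3):
  A: rows 3-5 cols 3-5 -> outside (row miss)
  B: rows 10-11 cols 2-4 -> outside (row miss)
  C: rows 1-11 cols 1-3 z=6 -> covers; best now C (z=6)
  D: rows 8-10 cols 2-3 z=2 -> covers; best now D (z=2)
  E: rows 8-9 cols 4-5 -> outside (col miss)
Winner: D at z=2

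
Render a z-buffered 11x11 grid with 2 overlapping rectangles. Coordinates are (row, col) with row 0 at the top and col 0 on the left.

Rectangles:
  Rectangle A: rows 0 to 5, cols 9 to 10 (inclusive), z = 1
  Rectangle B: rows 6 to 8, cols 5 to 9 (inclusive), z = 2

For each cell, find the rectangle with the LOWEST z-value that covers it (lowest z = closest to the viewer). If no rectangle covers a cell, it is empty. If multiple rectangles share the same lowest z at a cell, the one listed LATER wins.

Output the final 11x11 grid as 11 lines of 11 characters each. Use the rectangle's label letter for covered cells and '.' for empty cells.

.........AA
.........AA
.........AA
.........AA
.........AA
.........AA
.....BBBBB.
.....BBBBB.
.....BBBBB.
...........
...........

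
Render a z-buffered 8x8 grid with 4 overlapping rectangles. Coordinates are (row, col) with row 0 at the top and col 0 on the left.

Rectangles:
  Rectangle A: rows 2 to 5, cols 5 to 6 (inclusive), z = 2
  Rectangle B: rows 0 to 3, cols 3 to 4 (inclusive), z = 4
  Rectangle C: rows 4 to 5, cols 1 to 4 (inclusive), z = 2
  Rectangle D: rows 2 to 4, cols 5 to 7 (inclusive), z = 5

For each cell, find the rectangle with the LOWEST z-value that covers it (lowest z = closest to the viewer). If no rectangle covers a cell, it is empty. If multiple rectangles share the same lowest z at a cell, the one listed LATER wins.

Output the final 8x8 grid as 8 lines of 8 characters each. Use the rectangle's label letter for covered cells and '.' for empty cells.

...BB...
...BB...
...BBAAD
...BBAAD
.CCCCAAD
.CCCCAA.
........
........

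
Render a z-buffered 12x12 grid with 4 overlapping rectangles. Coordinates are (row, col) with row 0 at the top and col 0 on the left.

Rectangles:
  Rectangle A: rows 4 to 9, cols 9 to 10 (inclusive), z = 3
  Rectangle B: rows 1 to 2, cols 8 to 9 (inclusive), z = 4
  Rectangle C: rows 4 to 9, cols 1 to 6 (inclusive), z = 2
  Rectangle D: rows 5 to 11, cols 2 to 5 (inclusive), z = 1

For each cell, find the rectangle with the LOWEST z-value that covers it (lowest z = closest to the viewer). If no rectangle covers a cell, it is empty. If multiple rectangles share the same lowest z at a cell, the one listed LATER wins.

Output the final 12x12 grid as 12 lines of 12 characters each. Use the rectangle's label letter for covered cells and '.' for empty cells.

............
........BB..
........BB..
............
.CCCCCC..AA.
.CDDDDC..AA.
.CDDDDC..AA.
.CDDDDC..AA.
.CDDDDC..AA.
.CDDDDC..AA.
..DDDD......
..DDDD......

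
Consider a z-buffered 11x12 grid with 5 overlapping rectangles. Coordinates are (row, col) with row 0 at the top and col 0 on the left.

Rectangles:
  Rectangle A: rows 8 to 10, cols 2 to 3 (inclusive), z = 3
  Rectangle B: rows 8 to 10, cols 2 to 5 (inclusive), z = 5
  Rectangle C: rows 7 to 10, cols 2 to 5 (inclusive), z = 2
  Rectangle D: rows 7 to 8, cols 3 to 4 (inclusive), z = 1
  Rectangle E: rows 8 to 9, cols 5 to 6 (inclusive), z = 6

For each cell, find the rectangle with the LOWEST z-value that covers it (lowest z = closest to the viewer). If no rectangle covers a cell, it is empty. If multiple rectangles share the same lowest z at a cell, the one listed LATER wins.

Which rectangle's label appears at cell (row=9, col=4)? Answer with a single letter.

Check cell (9,4):
  A: rows 8-10 cols 2-3 -> outside (col miss)
  B: rows 8-10 cols 2-5 z=5 -> covers; best now B (z=5)
  C: rows 7-10 cols 2-5 z=2 -> covers; best now C (z=2)
  D: rows 7-8 cols 3-4 -> outside (row miss)
  E: rows 8-9 cols 5-6 -> outside (col miss)
Winner: C at z=2

Answer: C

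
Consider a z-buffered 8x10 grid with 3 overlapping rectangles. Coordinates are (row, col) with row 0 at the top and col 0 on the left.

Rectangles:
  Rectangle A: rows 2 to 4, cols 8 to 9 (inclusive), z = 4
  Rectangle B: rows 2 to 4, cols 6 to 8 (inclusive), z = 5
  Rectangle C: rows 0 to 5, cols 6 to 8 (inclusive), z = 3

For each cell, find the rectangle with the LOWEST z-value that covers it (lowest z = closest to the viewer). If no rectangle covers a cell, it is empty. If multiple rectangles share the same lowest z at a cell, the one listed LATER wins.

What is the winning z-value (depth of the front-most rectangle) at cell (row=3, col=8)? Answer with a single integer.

Check cell (3,8):
  A: rows 2-4 cols 8-9 z=4 -> covers; best now A (z=4)
  B: rows 2-4 cols 6-8 z=5 -> covers; best now A (z=4)
  C: rows 0-5 cols 6-8 z=3 -> covers; best now C (z=3)
Winner: C at z=3

Answer: 3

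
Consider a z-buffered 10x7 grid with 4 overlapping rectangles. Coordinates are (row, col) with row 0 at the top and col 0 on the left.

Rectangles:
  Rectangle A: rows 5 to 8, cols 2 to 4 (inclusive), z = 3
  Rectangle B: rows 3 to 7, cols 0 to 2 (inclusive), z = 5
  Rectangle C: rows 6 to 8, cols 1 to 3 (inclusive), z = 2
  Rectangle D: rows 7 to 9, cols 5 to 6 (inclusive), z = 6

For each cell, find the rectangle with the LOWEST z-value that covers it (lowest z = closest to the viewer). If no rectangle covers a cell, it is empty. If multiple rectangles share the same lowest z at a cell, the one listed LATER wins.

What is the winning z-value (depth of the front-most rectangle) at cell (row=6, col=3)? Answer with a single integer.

Check cell (6,3):
  A: rows 5-8 cols 2-4 z=3 -> covers; best now A (z=3)
  B: rows 3-7 cols 0-2 -> outside (col miss)
  C: rows 6-8 cols 1-3 z=2 -> covers; best now C (z=2)
  D: rows 7-9 cols 5-6 -> outside (row miss)
Winner: C at z=2

Answer: 2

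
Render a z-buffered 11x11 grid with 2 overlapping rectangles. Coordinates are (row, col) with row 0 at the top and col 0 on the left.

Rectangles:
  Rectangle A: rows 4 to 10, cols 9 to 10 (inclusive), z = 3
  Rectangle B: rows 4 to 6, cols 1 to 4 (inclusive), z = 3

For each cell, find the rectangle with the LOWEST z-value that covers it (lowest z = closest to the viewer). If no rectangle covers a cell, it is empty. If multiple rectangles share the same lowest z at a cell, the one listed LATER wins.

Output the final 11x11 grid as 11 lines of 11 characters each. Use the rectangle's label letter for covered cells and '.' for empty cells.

...........
...........
...........
...........
.BBBB....AA
.BBBB....AA
.BBBB....AA
.........AA
.........AA
.........AA
.........AA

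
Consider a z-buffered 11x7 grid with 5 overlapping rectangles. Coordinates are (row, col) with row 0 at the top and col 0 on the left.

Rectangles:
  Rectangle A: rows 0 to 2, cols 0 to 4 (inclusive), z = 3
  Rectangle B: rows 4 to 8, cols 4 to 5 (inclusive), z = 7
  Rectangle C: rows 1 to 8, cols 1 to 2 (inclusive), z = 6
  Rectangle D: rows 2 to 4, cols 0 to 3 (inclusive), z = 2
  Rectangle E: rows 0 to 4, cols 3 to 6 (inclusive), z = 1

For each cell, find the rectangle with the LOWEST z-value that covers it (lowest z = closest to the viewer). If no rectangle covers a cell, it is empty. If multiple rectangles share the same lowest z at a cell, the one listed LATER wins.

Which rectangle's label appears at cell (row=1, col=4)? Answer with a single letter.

Answer: E

Derivation:
Check cell (1,4):
  A: rows 0-2 cols 0-4 z=3 -> covers; best now A (z=3)
  B: rows 4-8 cols 4-5 -> outside (row miss)
  C: rows 1-8 cols 1-2 -> outside (col miss)
  D: rows 2-4 cols 0-3 -> outside (row miss)
  E: rows 0-4 cols 3-6 z=1 -> covers; best now E (z=1)
Winner: E at z=1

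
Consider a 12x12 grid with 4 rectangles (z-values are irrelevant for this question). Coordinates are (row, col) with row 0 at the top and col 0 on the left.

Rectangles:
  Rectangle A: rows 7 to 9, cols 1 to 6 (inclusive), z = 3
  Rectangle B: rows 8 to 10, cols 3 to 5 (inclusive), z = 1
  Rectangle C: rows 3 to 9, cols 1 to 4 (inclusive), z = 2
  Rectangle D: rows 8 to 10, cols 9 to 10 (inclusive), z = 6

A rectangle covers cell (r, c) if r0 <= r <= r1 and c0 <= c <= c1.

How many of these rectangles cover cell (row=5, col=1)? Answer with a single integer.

Answer: 1

Derivation:
Check cell (5,1):
  A: rows 7-9 cols 1-6 -> outside (row miss)
  B: rows 8-10 cols 3-5 -> outside (row miss)
  C: rows 3-9 cols 1-4 -> covers
  D: rows 8-10 cols 9-10 -> outside (row miss)
Count covering = 1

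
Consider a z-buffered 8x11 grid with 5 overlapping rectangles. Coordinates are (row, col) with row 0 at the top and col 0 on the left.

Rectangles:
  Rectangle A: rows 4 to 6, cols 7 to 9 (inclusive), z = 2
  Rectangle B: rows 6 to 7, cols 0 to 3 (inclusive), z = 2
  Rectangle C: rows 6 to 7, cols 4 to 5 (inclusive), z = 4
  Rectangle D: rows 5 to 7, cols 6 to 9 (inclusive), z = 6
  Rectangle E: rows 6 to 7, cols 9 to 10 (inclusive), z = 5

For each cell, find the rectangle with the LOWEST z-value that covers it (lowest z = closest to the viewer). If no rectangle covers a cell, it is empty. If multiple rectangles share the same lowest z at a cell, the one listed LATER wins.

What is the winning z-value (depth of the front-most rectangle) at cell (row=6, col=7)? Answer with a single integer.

Answer: 2

Derivation:
Check cell (6,7):
  A: rows 4-6 cols 7-9 z=2 -> covers; best now A (z=2)
  B: rows 6-7 cols 0-3 -> outside (col miss)
  C: rows 6-7 cols 4-5 -> outside (col miss)
  D: rows 5-7 cols 6-9 z=6 -> covers; best now A (z=2)
  E: rows 6-7 cols 9-10 -> outside (col miss)
Winner: A at z=2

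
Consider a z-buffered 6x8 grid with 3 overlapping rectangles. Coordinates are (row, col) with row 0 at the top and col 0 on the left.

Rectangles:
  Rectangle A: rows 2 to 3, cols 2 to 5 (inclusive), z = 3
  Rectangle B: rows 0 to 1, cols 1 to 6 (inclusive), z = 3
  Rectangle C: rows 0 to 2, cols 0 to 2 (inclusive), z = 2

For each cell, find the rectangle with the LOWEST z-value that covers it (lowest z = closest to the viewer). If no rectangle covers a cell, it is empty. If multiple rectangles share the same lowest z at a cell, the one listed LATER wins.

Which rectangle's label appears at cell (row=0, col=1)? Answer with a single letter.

Answer: C

Derivation:
Check cell (0,1):
  A: rows 2-3 cols 2-5 -> outside (row miss)
  B: rows 0-1 cols 1-6 z=3 -> covers; best now B (z=3)
  C: rows 0-2 cols 0-2 z=2 -> covers; best now C (z=2)
Winner: C at z=2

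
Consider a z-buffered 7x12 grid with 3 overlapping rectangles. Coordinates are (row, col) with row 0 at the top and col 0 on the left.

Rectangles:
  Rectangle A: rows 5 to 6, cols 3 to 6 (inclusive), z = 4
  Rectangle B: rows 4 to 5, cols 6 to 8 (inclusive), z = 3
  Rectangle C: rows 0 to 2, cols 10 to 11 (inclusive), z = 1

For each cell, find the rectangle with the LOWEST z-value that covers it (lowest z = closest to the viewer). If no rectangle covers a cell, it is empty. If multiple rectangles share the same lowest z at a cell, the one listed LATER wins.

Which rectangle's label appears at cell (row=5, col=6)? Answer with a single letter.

Answer: B

Derivation:
Check cell (5,6):
  A: rows 5-6 cols 3-6 z=4 -> covers; best now A (z=4)
  B: rows 4-5 cols 6-8 z=3 -> covers; best now B (z=3)
  C: rows 0-2 cols 10-11 -> outside (row miss)
Winner: B at z=3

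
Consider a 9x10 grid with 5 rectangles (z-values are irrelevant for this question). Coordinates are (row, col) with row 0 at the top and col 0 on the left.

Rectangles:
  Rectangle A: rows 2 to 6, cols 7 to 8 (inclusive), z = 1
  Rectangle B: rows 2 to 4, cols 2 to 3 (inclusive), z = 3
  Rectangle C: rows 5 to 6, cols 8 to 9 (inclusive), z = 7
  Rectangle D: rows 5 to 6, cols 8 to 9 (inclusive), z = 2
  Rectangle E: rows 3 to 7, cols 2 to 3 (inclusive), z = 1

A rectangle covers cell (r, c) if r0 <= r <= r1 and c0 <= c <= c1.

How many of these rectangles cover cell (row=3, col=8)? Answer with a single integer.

Check cell (3,8):
  A: rows 2-6 cols 7-8 -> covers
  B: rows 2-4 cols 2-3 -> outside (col miss)
  C: rows 5-6 cols 8-9 -> outside (row miss)
  D: rows 5-6 cols 8-9 -> outside (row miss)
  E: rows 3-7 cols 2-3 -> outside (col miss)
Count covering = 1

Answer: 1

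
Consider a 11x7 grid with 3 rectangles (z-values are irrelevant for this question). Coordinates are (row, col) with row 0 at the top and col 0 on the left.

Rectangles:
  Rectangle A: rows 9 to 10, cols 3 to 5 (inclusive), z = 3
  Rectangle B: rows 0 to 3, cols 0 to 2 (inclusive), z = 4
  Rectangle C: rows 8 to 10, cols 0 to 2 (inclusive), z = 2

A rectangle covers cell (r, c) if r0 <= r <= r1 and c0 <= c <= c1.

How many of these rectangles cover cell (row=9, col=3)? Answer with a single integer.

Check cell (9,3):
  A: rows 9-10 cols 3-5 -> covers
  B: rows 0-3 cols 0-2 -> outside (row miss)
  C: rows 8-10 cols 0-2 -> outside (col miss)
Count covering = 1

Answer: 1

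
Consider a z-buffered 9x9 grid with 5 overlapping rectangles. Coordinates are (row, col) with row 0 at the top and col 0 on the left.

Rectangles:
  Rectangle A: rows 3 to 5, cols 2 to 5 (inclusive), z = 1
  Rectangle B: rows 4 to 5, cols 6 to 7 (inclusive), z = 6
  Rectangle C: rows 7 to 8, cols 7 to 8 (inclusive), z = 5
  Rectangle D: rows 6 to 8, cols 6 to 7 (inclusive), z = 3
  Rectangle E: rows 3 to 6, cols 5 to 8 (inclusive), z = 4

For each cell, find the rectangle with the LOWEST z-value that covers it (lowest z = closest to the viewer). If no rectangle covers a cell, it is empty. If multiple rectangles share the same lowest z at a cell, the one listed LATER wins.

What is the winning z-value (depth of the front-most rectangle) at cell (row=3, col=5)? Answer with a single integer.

Check cell (3,5):
  A: rows 3-5 cols 2-5 z=1 -> covers; best now A (z=1)
  B: rows 4-5 cols 6-7 -> outside (row miss)
  C: rows 7-8 cols 7-8 -> outside (row miss)
  D: rows 6-8 cols 6-7 -> outside (row miss)
  E: rows 3-6 cols 5-8 z=4 -> covers; best now A (z=1)
Winner: A at z=1

Answer: 1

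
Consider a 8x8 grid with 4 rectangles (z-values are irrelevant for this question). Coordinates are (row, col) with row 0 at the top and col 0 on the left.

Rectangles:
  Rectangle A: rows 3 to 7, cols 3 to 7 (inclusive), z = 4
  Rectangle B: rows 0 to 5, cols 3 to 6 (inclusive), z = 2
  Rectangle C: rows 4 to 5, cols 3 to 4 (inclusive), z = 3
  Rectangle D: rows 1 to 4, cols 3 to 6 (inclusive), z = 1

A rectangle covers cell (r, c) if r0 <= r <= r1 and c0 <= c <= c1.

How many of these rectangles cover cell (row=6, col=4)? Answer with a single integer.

Check cell (6,4):
  A: rows 3-7 cols 3-7 -> covers
  B: rows 0-5 cols 3-6 -> outside (row miss)
  C: rows 4-5 cols 3-4 -> outside (row miss)
  D: rows 1-4 cols 3-6 -> outside (row miss)
Count covering = 1

Answer: 1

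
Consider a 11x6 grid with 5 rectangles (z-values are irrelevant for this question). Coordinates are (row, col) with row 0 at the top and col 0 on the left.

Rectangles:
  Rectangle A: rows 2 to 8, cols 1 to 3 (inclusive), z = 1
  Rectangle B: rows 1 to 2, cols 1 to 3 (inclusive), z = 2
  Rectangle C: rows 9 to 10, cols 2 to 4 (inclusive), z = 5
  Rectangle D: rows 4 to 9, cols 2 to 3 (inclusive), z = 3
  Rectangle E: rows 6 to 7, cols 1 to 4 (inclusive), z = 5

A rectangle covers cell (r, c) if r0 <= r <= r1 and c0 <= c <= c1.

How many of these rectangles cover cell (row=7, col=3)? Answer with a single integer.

Check cell (7,3):
  A: rows 2-8 cols 1-3 -> covers
  B: rows 1-2 cols 1-3 -> outside (row miss)
  C: rows 9-10 cols 2-4 -> outside (row miss)
  D: rows 4-9 cols 2-3 -> covers
  E: rows 6-7 cols 1-4 -> covers
Count covering = 3

Answer: 3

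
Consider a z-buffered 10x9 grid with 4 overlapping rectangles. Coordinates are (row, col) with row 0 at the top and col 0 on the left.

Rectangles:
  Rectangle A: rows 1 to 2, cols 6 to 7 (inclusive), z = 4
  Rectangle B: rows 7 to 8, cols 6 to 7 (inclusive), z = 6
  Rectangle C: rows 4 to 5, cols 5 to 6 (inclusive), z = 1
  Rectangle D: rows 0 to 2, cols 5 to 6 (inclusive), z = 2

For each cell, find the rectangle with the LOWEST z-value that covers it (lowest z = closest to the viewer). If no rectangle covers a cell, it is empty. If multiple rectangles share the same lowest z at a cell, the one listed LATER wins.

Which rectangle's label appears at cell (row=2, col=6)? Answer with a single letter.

Answer: D

Derivation:
Check cell (2,6):
  A: rows 1-2 cols 6-7 z=4 -> covers; best now A (z=4)
  B: rows 7-8 cols 6-7 -> outside (row miss)
  C: rows 4-5 cols 5-6 -> outside (row miss)
  D: rows 0-2 cols 5-6 z=2 -> covers; best now D (z=2)
Winner: D at z=2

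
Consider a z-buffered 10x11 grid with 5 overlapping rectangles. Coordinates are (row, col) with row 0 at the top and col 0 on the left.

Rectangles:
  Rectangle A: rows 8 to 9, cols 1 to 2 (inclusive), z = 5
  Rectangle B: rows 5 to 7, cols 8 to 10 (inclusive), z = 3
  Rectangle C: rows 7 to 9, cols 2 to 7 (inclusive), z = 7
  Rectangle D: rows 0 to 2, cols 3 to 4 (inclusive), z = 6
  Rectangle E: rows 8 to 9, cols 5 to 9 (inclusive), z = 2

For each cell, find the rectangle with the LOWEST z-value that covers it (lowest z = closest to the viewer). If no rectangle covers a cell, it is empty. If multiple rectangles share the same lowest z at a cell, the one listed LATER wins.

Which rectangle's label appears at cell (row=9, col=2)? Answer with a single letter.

Answer: A

Derivation:
Check cell (9,2):
  A: rows 8-9 cols 1-2 z=5 -> covers; best now A (z=5)
  B: rows 5-7 cols 8-10 -> outside (row miss)
  C: rows 7-9 cols 2-7 z=7 -> covers; best now A (z=5)
  D: rows 0-2 cols 3-4 -> outside (row miss)
  E: rows 8-9 cols 5-9 -> outside (col miss)
Winner: A at z=5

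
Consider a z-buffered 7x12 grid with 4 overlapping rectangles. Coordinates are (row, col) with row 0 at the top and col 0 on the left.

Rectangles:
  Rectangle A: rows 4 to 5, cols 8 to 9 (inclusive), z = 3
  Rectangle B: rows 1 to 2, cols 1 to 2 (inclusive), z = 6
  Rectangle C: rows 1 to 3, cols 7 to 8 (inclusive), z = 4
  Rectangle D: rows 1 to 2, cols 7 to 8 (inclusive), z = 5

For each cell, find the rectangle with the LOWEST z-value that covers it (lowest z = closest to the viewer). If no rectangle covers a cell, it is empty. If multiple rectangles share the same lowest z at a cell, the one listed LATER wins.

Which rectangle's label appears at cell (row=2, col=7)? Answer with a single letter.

Check cell (2,7):
  A: rows 4-5 cols 8-9 -> outside (row miss)
  B: rows 1-2 cols 1-2 -> outside (col miss)
  C: rows 1-3 cols 7-8 z=4 -> covers; best now C (z=4)
  D: rows 1-2 cols 7-8 z=5 -> covers; best now C (z=4)
Winner: C at z=4

Answer: C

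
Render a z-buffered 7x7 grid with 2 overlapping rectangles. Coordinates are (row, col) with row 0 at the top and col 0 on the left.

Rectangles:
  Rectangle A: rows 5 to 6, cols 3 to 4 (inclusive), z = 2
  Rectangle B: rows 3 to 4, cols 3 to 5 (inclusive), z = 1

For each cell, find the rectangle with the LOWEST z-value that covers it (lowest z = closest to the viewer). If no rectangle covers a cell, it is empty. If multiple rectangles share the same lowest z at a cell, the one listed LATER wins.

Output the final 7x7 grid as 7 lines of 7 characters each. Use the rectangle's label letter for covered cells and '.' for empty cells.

.......
.......
.......
...BBB.
...BBB.
...AA..
...AA..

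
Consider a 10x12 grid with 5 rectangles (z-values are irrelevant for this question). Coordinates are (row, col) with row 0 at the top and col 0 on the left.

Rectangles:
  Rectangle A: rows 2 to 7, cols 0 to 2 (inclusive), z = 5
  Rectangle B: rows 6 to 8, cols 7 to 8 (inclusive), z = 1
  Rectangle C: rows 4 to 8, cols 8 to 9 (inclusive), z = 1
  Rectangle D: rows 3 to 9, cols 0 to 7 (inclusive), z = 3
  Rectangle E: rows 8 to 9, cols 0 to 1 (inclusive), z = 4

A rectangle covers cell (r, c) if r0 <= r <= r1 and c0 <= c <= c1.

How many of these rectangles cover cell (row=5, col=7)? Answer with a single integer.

Answer: 1

Derivation:
Check cell (5,7):
  A: rows 2-7 cols 0-2 -> outside (col miss)
  B: rows 6-8 cols 7-8 -> outside (row miss)
  C: rows 4-8 cols 8-9 -> outside (col miss)
  D: rows 3-9 cols 0-7 -> covers
  E: rows 8-9 cols 0-1 -> outside (row miss)
Count covering = 1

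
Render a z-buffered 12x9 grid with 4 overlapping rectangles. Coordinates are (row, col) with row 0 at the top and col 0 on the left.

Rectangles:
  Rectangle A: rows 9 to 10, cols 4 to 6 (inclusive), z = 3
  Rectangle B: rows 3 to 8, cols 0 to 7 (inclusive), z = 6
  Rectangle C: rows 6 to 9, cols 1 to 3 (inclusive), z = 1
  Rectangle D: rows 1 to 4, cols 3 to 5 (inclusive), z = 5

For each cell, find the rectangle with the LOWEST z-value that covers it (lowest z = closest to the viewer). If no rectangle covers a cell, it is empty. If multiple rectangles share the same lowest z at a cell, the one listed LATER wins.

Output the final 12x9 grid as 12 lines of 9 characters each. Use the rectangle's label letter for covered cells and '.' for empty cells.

.........
...DDD...
...DDD...
BBBDDDBB.
BBBDDDBB.
BBBBBBBB.
BCCCBBBB.
BCCCBBBB.
BCCCBBBB.
.CCCAAA..
....AAA..
.........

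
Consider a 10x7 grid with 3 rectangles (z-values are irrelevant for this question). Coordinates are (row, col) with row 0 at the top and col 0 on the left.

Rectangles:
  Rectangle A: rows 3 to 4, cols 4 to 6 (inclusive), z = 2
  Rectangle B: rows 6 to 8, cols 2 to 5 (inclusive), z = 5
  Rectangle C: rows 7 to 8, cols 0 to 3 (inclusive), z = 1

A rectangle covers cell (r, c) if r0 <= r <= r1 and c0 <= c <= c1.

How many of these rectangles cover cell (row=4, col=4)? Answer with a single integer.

Answer: 1

Derivation:
Check cell (4,4):
  A: rows 3-4 cols 4-6 -> covers
  B: rows 6-8 cols 2-5 -> outside (row miss)
  C: rows 7-8 cols 0-3 -> outside (row miss)
Count covering = 1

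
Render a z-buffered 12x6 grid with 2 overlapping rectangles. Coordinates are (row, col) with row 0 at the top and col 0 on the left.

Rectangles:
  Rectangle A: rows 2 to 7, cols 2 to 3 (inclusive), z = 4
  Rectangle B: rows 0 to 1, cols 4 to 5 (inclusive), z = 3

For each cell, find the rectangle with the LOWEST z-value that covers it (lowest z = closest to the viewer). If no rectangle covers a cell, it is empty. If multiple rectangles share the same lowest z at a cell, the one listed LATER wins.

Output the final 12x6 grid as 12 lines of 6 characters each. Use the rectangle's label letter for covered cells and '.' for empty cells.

....BB
....BB
..AA..
..AA..
..AA..
..AA..
..AA..
..AA..
......
......
......
......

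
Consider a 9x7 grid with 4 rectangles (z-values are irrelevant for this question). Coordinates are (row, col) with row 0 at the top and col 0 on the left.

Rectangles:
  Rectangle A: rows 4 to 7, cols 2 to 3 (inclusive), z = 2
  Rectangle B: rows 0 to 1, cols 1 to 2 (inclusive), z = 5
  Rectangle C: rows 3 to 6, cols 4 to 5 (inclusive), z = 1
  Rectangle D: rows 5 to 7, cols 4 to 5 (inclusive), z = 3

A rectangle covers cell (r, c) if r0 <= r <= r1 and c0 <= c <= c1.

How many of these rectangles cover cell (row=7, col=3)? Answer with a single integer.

Check cell (7,3):
  A: rows 4-7 cols 2-3 -> covers
  B: rows 0-1 cols 1-2 -> outside (row miss)
  C: rows 3-6 cols 4-5 -> outside (row miss)
  D: rows 5-7 cols 4-5 -> outside (col miss)
Count covering = 1

Answer: 1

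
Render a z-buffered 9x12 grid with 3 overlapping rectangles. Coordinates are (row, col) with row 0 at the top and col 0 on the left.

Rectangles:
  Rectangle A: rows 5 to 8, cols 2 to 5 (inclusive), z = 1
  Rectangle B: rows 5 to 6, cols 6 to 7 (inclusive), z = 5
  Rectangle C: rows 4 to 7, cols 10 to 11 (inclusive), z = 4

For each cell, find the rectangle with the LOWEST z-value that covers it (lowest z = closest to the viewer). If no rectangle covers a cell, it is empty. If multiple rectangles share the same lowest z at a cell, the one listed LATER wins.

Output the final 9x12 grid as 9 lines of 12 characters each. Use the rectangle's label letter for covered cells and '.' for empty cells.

............
............
............
............
..........CC
..AAAABB..CC
..AAAABB..CC
..AAAA....CC
..AAAA......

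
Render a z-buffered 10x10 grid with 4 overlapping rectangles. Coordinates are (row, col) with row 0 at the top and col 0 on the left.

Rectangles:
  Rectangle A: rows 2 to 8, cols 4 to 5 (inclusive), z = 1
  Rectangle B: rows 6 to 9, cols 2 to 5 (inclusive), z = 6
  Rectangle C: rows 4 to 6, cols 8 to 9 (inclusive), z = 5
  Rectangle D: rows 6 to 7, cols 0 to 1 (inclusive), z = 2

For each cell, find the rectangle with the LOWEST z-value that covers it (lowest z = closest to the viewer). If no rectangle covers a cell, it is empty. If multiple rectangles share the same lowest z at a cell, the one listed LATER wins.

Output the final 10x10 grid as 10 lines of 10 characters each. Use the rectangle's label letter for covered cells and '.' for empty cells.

..........
..........
....AA....
....AA....
....AA..CC
....AA..CC
DDBBAA..CC
DDBBAA....
..BBAA....
..BBBB....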